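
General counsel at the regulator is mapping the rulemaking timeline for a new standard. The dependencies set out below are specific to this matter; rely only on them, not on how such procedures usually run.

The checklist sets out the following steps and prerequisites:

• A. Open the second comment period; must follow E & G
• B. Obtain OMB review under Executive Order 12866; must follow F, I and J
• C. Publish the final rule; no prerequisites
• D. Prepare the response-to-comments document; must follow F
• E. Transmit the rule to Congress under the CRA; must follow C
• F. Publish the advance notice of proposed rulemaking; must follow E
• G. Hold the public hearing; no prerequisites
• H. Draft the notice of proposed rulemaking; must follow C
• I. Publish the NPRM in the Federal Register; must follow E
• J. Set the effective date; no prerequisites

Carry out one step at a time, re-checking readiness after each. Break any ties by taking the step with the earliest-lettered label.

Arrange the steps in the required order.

Nothing is required for C, G and J. C has the earlier label → C first.
Ready: E, G, H and J. E has the earlier label → E.
Ready: F, G, H, I and J. F has the earlier label → F.
D now also ready, so the ready set is {D, G, H, I, J}; D has the earlier label → D.
Now G, H, I and J have their prerequisites met. G has the earlier label, so G next.
Ready: A, H, I and J. A has the earlier label → A.
Now H, I and J have their prerequisites met. H has the earlier label, so H next.
Now I and J have their prerequisites met. I has the earlier label, so I next.
J is the only step now ready → J.
B is the only step now ready → B.

C, E, F, D, G, A, H, I, J, B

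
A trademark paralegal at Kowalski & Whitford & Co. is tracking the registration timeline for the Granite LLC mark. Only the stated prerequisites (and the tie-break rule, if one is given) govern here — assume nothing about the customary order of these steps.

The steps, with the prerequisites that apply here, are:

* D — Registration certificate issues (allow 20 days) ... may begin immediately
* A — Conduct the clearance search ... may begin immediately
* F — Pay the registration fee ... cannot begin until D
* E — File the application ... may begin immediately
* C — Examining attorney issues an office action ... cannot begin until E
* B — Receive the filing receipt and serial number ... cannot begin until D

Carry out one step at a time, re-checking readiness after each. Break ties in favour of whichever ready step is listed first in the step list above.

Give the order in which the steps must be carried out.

D, A, F, E, C, B

D, A and E have no prerequisites; D is listed earlier, so D is first.
A, F, E and B are all available; A is listed earlier → A.
F, E and B are all available; F is listed earlier → F.
Ready: E and B. E is listed earlier → E.
Ready: C and B. C is listed earlier → C.
Next only B has its prerequisites met → B.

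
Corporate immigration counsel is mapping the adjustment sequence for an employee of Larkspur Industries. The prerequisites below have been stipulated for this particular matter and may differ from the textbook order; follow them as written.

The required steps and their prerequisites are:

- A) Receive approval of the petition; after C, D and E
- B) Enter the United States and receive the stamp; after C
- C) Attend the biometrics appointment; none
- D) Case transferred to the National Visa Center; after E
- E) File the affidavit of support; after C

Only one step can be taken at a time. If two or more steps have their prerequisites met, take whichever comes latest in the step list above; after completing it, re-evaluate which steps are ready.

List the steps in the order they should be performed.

C, E, D, B, A

C is the only step with nothing outstanding, so it goes first.
E and B are both available; E is listed later → E.
Now D and B have their prerequisites met. D is listed later, so D next.
A now also ready, so the ready set is {B, A}; B is listed later → B.
Next only A has its prerequisites met → A.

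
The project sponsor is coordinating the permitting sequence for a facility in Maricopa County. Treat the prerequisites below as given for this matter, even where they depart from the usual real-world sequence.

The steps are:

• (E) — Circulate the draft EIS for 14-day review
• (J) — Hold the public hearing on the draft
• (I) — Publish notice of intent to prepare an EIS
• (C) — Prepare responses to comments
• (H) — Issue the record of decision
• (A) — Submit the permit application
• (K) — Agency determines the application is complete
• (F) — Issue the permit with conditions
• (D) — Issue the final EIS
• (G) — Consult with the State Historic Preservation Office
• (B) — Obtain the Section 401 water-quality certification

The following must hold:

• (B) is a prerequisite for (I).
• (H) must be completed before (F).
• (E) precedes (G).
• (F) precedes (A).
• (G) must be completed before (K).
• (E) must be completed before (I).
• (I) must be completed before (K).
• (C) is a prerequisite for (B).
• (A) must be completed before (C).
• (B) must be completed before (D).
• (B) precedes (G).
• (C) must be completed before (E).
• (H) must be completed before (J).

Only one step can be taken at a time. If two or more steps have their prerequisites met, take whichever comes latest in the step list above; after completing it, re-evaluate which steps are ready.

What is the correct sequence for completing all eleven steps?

(H), (F), (A), (C), (B), (D), (J), (E), (G), (I), (K)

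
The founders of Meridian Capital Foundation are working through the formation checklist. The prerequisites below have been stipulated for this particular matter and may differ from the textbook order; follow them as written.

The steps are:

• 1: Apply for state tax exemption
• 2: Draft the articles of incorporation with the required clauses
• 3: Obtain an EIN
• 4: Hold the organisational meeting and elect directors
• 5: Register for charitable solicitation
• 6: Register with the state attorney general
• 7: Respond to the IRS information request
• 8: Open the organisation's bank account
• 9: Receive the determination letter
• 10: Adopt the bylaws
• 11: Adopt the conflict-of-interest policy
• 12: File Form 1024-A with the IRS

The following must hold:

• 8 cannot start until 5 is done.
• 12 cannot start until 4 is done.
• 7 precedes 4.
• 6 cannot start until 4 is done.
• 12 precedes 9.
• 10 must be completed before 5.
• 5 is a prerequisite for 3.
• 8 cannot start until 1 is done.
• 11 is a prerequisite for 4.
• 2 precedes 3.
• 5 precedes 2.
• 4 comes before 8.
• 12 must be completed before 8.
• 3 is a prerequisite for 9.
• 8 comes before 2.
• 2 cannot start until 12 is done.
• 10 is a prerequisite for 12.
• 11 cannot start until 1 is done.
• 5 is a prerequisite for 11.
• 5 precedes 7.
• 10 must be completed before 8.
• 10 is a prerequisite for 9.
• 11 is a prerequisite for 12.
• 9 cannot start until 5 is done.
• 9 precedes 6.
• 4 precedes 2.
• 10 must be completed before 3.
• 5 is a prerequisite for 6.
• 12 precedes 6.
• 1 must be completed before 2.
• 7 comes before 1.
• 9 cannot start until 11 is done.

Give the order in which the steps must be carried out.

10 → 5 → 7 → 1 → 11 → 4 → 12 → 8 → 2 → 3 → 9 → 6

Only 10 has no prerequisites, so it is first.
Next only 5 has its prerequisites met → 5.
That leaves 7 as the only ready step → 7.
Next only 1 has its prerequisites met → 1.
11 needed 1 and 5, now all done → 11.
That leaves 4 as the only ready step → 4.
12 needed 4, 10 and 11, now all done → 12.
8 needed 1, 4, 5, 10 and 12, now all done → 8.
Next only 2 has its prerequisites met → 2.
3 needed 2, 5 and 10, now all done → 3.
That leaves 9 as the only ready step → 9.
Next only 6 has its prerequisites met → 6.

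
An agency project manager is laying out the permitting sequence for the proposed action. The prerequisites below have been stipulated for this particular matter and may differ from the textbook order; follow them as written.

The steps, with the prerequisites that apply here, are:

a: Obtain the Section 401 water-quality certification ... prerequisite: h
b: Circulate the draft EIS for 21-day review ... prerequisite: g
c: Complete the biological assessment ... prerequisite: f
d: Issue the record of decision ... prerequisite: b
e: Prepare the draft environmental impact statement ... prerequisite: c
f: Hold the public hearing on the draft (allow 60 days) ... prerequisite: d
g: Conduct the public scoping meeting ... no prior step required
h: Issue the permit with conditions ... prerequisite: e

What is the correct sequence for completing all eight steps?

Only g has no prerequisites, so it is first.
b is the only step now ready → b.
That leaves d as the only ready step → d.
f needed d, now all done → f.
c is the only step now ready → c.
Next only e has its prerequisites met → e.
h needed e, now all done → h.
a needed h, now all done → a.

g, b, d, f, c, e, h, a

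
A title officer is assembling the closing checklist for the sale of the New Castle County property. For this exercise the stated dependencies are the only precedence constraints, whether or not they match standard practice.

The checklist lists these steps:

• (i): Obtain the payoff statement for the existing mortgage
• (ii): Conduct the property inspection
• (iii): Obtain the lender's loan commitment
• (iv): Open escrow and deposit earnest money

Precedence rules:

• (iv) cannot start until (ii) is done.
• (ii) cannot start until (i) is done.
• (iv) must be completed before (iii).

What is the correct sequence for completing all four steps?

(i) → (ii) → (iv) → (iii)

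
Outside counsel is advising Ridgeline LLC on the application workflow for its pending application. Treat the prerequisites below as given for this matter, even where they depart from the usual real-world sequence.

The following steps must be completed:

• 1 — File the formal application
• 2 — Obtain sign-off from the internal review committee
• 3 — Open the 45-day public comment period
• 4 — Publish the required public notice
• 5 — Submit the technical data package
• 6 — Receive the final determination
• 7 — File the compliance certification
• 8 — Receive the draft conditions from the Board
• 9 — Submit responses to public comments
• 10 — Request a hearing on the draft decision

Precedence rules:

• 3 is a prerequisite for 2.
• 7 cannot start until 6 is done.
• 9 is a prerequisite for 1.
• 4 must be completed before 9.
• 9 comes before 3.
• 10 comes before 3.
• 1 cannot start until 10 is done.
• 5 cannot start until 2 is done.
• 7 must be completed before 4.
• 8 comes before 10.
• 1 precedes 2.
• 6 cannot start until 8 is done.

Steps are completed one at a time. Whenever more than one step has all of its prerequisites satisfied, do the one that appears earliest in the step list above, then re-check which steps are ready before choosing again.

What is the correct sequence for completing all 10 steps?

Only 8 has no prerequisites, so it is first.
6 and 10 are both available; 6 is listed earlier → 6.
7 now also ready, so the ready set is {7, 10}; 7 is listed earlier → 7.
Ready: 4 and 10. 4 is listed earlier → 4.
Now 9 and 10 have their prerequisites met. 9 is listed earlier, so 9 next.
That leaves 10 as the only ready step → 10.
Ready: 1 and 3. 1 is listed earlier → 1.
3 is the only step now ready → 3.
That leaves 2 as the only ready step → 2.
5 needed 2, now all done → 5.

8 6 7 4 9 10 1 3 2 5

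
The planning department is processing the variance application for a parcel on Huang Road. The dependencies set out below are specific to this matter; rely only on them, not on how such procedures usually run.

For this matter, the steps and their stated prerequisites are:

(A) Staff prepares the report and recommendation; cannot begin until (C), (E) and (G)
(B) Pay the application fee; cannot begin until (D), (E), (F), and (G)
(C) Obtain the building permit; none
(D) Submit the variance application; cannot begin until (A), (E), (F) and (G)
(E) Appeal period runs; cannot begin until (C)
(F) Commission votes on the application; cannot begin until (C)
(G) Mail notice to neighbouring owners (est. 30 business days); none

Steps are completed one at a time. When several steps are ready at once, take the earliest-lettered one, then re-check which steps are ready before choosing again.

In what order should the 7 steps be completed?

(C), (E), (F), (G), (A), (D), (B)

Nothing is required for (C) and (G). (C) has the earlier label → (C) first.
Ready: (E), (F) and (G). (E) has the earlier label → (E).
Ready: (F) and (G). (F) has the earlier label → (F).
(G) is the only step now ready → (G).
That leaves (A) as the only ready step → (A).
(D) needed (A), (E), (F) and (G), now all done → (D).
(B) is the only step now ready → (B).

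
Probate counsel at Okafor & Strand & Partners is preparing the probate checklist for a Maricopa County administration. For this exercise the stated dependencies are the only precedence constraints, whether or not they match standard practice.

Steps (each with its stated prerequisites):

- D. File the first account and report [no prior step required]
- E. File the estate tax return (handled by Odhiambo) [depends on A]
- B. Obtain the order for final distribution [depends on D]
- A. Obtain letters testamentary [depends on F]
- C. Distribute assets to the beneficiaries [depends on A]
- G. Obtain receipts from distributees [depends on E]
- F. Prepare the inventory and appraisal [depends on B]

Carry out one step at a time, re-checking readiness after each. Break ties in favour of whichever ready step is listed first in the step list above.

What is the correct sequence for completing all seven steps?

D, B, F, A, E, C, G

Only D has no prerequisites, so it is first.
B needed D, now all done → B.
That leaves F as the only ready step → F.
A is the only step now ready → A.
Ready: E and C. E is listed earlier → E.
Now C and G have their prerequisites met. C is listed earlier, so C next.
G needed E, now all done → G.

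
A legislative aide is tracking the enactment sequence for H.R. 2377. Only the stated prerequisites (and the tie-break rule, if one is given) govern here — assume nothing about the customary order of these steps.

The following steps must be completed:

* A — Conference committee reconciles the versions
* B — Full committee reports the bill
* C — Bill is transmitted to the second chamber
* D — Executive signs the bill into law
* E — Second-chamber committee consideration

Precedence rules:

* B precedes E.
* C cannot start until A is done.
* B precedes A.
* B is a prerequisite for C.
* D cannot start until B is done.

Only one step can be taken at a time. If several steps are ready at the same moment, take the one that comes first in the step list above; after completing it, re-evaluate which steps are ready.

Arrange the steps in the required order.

B → A → C → D → E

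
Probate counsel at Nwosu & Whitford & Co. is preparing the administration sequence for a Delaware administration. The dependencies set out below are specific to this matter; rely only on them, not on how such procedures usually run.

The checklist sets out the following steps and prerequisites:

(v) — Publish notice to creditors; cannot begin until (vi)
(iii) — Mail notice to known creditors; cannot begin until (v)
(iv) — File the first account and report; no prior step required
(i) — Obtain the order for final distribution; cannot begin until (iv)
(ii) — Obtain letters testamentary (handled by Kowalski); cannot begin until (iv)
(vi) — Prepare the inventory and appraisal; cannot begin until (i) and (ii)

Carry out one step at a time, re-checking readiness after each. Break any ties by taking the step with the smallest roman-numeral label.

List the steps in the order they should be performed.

(iv), (i), (ii), (vi), (v), (iii)

(iv) is the only step with nothing outstanding, so it goes first.
(i) and (ii) are both available; (i) has the earlier label → (i).
(ii) is the only step now ready → (ii).
(vi) needed (i) and (ii), now all done → (vi).
(v) needed (vi), now all done → (v).
That leaves (iii) as the only ready step → (iii).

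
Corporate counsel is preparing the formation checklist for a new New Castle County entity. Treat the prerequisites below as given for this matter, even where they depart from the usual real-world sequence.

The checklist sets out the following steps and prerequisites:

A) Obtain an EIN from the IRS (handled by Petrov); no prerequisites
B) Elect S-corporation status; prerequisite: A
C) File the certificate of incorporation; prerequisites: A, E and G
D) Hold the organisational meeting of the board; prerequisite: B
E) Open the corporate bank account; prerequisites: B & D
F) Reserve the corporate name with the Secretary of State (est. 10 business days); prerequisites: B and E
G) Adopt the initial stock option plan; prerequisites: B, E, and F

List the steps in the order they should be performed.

A has no prerequisites → A first.
B is the only step now ready → B.
Next only D has its prerequisites met → D.
E needed B and D, now all done → E.
Next only F has its prerequisites met → F.
G needed B, E and F, now all done → G.
That leaves C as the only ready step → C.

A, B, D, E, F, G, C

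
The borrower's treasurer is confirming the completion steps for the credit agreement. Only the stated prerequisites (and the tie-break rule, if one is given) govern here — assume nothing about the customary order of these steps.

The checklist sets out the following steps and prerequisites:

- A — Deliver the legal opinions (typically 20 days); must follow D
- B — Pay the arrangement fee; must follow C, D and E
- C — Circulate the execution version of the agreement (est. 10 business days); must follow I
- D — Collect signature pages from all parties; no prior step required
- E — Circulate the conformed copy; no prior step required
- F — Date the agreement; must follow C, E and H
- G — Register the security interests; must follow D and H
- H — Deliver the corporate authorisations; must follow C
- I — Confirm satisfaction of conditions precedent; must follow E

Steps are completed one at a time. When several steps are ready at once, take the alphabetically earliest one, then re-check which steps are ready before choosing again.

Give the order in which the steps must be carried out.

D → A → E → I → C → B → H → F → G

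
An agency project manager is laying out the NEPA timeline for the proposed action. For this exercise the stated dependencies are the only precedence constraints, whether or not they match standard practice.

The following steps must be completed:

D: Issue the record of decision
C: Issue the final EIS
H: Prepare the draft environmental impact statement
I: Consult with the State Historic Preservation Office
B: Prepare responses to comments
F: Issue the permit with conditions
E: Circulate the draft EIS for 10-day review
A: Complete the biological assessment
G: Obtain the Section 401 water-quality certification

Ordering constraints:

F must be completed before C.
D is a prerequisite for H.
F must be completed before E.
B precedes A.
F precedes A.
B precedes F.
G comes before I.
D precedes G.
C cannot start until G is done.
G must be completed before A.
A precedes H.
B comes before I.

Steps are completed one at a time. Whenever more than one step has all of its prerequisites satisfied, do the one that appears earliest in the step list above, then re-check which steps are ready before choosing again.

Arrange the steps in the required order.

D, B, F, E, G, C, I, A, H

D and B have no prerequisites; D is listed earlier, so D is first.
Now B and G have their prerequisites met. B is listed earlier, so B next.
F now also ready, so the ready set is {F, G}; F is listed earlier → F.
Ready: E and G. E is listed earlier → E.
G needed D, now all done → G.
Ready: C, I and A. C is listed earlier → C.
Ready: I and A. I is listed earlier → I.
Next only A has its prerequisites met → A.
H needed D and A, now all done → H.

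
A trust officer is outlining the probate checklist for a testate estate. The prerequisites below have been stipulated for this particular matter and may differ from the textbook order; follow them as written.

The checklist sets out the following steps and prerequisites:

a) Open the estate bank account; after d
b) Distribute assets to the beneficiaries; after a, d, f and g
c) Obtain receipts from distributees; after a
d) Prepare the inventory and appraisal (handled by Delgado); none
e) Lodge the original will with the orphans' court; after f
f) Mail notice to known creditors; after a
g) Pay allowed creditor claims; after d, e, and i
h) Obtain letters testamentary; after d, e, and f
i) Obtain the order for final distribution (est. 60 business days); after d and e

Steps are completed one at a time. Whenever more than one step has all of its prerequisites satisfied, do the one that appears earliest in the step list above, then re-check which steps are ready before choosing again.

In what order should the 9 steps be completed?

d, a, c, f, e, h, i, g, b

d has no prerequisites → d first.
Next only a has its prerequisites met → a.
Now c and f have their prerequisites met. c is listed earlier, so c next.
f needed a, now all done → f.
e needed f, now all done → e.
Ready: h and i. h is listed earlier → h.
i is the only step now ready → i.
g needed d, e and i, now all done → g.
b is the only step now ready → b.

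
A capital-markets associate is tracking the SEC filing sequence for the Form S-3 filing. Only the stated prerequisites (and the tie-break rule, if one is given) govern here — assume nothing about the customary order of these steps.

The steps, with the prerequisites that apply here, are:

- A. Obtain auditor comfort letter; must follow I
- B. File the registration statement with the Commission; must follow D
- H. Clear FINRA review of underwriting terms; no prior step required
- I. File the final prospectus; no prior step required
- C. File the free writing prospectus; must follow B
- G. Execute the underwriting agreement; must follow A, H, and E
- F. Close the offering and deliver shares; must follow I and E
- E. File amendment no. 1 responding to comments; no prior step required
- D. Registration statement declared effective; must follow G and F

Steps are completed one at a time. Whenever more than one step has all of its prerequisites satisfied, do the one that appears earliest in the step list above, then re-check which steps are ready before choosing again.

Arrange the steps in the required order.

H I A E G F D B C

Nothing is required for H, I and E. H is listed earlier → H first.
Now I and E have their prerequisites met. I is listed earlier, so I next.
Ready: A and E. A is listed earlier → A.
E is the only step now ready → E.
Ready: G and F. G is listed earlier → G.
Next only F has its prerequisites met → F.
D is the only step now ready → D.
B is the only step now ready → B.
That leaves C as the only ready step → C.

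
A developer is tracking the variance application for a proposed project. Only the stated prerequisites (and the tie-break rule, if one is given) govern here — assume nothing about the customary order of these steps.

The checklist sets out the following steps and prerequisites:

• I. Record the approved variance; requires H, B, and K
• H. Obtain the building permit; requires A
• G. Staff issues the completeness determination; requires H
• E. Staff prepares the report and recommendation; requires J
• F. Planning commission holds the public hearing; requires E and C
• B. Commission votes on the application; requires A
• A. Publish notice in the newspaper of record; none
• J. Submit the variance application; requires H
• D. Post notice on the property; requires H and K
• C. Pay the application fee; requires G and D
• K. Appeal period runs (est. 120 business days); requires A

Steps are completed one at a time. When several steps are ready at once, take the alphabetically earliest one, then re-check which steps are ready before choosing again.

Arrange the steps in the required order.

Only A has no prerequisites, so it is first.
Ready: B, H and K. B has the earlier label → B.
Now H and K have their prerequisites met. H has the earlier label, so H next.
G and J now also ready, so the ready set is {G, J, K}; G has the earlier label → G.
Ready: J and K. J has the earlier label → J.
E now also ready, so the ready set is {E, K}; E has the earlier label → E.
Next only K has its prerequisites met → K.
D and I are both available; D has the earlier label → D.
C now also ready, so the ready set is {C, I}; C has the earlier label → C.
F now also ready, so the ready set is {F, I}; F has the earlier label → F.
I needed B, H and K, now all done → I.

A → B → H → G → J → E → K → D → C → F → I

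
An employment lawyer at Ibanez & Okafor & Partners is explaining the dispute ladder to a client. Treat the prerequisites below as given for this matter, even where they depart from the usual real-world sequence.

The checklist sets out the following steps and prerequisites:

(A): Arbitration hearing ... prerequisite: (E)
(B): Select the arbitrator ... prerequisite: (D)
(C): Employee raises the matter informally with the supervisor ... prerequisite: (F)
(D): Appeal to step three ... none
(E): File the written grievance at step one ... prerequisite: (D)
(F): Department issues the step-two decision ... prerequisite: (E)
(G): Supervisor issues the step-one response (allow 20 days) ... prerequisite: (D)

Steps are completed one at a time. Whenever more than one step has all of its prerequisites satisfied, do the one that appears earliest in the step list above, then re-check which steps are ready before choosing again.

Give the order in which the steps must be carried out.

(D) has no prerequisites → (D) first.
Ready: (B), (E) and (G). (B) is listed earlier → (B).
(E) and (G) are both available; (E) is listed earlier → (E).
(A) and (F) now also ready, so the ready set is {(A), (F), (G)}; (A) is listed earlier → (A).
Now (F) and (G) have their prerequisites met. (F) is listed earlier, so (F) next.
Ready: (C) and (G). (C) is listed earlier → (C).
(G) needed (D), now all done → (G).

(D) (B) (E) (A) (F) (C) (G)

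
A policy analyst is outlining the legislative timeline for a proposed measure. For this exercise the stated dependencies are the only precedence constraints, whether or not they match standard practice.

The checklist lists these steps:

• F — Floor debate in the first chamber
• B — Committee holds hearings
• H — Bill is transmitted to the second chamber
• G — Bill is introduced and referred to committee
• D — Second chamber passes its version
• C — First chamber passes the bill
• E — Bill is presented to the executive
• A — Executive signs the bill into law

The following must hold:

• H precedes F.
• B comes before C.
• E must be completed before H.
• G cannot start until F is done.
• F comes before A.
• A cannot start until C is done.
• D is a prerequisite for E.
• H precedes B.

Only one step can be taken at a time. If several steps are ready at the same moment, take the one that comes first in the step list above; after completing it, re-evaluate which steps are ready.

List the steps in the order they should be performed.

D, E, H, F, B, G, C, A

D is the only step with nothing outstanding, so it goes first.
Next only E has its prerequisites met → E.
Next only H has its prerequisites met → H.
F and B are both available; F is listed earlier → F.
B and G are both available; B is listed earlier → B.
C now also ready, so the ready set is {G, C}; G is listed earlier → G.
Next only C has its prerequisites met → C.
A is the only step now ready → A.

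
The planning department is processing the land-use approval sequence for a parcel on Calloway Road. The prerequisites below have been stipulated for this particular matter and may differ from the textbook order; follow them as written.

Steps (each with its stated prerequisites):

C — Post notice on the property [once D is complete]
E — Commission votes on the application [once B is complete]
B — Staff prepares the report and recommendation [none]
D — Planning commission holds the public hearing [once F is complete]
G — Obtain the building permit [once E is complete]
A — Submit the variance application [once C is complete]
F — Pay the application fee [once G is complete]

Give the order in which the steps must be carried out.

B, E, G, F, D, C, A

Only B has no prerequisites, so it is first.
E is the only step now ready → E.
G is the only step now ready → G.
Next only F has its prerequisites met → F.
Next only D has its prerequisites met → D.
That leaves C as the only ready step → C.
A is the only step now ready → A.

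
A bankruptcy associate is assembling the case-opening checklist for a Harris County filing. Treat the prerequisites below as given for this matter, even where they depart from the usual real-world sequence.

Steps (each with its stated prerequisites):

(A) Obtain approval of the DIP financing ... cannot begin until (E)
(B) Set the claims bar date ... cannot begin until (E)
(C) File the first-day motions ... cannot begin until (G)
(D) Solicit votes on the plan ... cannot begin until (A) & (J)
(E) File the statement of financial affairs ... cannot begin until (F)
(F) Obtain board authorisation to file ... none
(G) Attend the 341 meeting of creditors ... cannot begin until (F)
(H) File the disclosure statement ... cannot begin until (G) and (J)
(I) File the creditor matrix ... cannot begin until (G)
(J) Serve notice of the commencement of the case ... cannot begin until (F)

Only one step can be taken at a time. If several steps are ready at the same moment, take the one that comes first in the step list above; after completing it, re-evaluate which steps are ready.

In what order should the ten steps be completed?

(F) is the only step with nothing outstanding, so it goes first.
Ready: (E), (G) and (J). (E) is listed earlier → (E).
(A), (B), (G) and (J) are all available; (A) is listed earlier → (A).
Ready: (B), (G) and (J). (B) is listed earlier → (B).
Ready: (G) and (J). (G) is listed earlier → (G).
Ready: (C), (I) and (J). (C) is listed earlier → (C).
(I) and (J) are both available; (I) is listed earlier → (I).
(J) needed (F), now all done → (J).
Now (D) and (H) have their prerequisites met. (D) is listed earlier, so (D) next.
(H) is the only step now ready → (H).

(F) (E) (A) (B) (G) (C) (I) (J) (D) (H)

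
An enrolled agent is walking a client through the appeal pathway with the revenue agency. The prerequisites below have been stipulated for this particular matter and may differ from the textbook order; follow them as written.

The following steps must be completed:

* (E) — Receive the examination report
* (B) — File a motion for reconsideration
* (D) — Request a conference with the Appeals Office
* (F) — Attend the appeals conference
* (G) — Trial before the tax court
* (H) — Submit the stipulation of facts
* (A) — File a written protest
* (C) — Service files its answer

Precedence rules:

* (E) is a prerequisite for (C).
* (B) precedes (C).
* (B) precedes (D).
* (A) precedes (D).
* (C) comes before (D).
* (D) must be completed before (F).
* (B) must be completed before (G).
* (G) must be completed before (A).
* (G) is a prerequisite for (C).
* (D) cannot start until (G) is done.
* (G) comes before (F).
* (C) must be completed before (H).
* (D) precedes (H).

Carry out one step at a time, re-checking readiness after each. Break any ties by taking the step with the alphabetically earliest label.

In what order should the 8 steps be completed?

(B) and (E) have no prerequisites; (B) has the earlier label, so (B) is first.
Now (E) and (G) have their prerequisites met. (E) has the earlier label, so (E) next.
(G) needed (B), now all done → (G).
Now (A) and (C) have their prerequisites met. (A) has the earlier label, so (A) next.
(C) needed (B), (E) and (G), now all done → (C).
(D) needed (A), (B), (C) and (G), now all done → (D).
Ready: (F) and (H). (F) has the earlier label → (F).
(H) is the only step now ready → (H).

(B) (E) (G) (A) (C) (D) (F) (H)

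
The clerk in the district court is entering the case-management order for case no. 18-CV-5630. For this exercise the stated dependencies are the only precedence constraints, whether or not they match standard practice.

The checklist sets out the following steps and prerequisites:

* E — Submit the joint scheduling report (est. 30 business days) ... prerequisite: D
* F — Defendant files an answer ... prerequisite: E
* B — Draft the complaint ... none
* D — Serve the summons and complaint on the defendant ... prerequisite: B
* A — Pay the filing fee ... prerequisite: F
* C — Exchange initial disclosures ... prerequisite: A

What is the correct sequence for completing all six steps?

B D E F A C

Only B has no prerequisites, so it is first.
D is the only step now ready → D.
E needed D, now all done → E.
F needed E, now all done → F.
Next only A has its prerequisites met → A.
C needed A, now all done → C.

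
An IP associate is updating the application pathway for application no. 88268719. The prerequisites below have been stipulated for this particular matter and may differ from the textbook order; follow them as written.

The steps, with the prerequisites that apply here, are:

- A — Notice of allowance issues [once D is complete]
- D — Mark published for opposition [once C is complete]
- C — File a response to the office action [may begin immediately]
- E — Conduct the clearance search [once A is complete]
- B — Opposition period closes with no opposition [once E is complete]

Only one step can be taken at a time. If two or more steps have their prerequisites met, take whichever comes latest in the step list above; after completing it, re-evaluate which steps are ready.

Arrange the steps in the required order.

C, D, A, E, B

C is the only step with nothing outstanding, so it goes first.
D is the only step now ready → D.
A needed D, now all done → A.
Next only E has its prerequisites met → E.
That leaves B as the only ready step → B.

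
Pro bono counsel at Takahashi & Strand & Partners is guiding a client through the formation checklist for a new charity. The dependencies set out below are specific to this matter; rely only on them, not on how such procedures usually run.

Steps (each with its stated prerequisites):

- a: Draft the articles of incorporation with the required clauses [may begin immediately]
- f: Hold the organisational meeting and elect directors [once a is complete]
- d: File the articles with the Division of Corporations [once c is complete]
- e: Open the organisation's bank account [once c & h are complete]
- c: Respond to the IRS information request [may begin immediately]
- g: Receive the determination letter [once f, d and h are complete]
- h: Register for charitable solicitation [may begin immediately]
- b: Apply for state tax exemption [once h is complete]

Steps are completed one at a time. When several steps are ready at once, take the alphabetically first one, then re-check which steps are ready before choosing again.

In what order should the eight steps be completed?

a, c, d, f, h, b, e, g

Nothing is required for a, c and h. a has the earlier label → a first.
Ready: c, f and h. c has the earlier label → c.
Now d, f and h have their prerequisites met. d has the earlier label, so d next.
Ready: f and h. f has the earlier label → f.
That leaves h as the only ready step → h.
Ready: b, e and g. b has the earlier label → b.
e and g are both available; e has the earlier label → e.
That leaves g as the only ready step → g.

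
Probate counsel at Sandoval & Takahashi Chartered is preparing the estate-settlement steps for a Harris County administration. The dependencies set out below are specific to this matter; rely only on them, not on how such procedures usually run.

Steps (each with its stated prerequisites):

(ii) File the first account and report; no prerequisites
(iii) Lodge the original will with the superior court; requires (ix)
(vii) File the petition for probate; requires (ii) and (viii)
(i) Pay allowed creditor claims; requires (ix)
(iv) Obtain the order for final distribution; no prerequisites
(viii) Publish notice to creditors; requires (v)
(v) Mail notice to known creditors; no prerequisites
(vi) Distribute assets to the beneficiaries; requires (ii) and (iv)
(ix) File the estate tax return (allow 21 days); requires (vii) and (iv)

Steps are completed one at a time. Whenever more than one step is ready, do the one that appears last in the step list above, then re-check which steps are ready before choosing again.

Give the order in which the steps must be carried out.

Nothing is required for (v), (iv) and (ii). (v) is listed later → (v) first.
Now (viii), (iv) and (ii) have their prerequisites met. (viii) is listed later, so (viii) next.
Now (iv) and (ii) have their prerequisites met. (iv) is listed later, so (iv) next.
(ii) is the only step now ready → (ii).
(vi) and (vii) are both available; (vi) is listed later → (vi).
(vii) needed (viii) and (ii), now all done → (vii).
That leaves (ix) as the only ready step → (ix).
Ready: (i) and (iii). (i) is listed later → (i).
Next only (iii) has its prerequisites met → (iii).

(v) → (viii) → (iv) → (ii) → (vi) → (vii) → (ix) → (i) → (iii)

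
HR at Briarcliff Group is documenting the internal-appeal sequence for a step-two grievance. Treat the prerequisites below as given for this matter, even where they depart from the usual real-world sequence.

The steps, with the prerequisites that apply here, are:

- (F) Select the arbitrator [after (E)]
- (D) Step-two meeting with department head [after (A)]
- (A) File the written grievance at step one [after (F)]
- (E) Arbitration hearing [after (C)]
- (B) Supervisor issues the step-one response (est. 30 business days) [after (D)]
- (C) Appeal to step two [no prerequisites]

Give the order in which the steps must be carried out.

(C) → (E) → (F) → (A) → (D) → (B)

(C) has no prerequisites → (C) first.
(E) is the only step now ready → (E).
(F) needed (E), now all done → (F).
(A) is the only step now ready → (A).
That leaves (D) as the only ready step → (D).
(B) needed (D), now all done → (B).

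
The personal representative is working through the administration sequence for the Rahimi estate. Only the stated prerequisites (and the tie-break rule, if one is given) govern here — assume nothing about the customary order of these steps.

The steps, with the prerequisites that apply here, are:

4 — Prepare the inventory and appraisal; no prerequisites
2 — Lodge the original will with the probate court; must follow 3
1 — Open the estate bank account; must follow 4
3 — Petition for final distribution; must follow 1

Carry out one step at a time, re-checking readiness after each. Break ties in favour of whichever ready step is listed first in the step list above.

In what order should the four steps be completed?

4 has no prerequisites → 4 first.
Next only 1 has its prerequisites met → 1.
That leaves 3 as the only ready step → 3.
2 needed 3, now all done → 2.

4 → 1 → 3 → 2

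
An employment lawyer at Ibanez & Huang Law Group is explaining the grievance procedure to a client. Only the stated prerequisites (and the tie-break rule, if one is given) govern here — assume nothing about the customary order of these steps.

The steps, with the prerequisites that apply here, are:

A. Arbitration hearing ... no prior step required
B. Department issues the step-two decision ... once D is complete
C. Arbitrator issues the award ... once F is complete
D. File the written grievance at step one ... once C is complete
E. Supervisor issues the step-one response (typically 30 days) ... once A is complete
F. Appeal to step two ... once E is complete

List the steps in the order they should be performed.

A, E, F, C, D, B

A is the only step with nothing outstanding, so it goes first.
E needed A, now all done → E.
F needed E, now all done → F.
That leaves C as the only ready step → C.
D needed C, now all done → D.
B needed D, now all done → B.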